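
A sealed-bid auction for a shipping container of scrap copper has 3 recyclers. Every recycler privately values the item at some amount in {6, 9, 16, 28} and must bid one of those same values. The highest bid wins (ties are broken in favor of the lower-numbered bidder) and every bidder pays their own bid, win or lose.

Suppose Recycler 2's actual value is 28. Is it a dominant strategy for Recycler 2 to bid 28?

No

Consider the case where Recycler 1 bids 6 and Recycler 3 bids 6.
Truthful bid 28: wins, pays 28, utility 28 - 28 = 0.
Bid 9 instead: wins, pays 9, utility 28 - 9 = 19.
Since 19 > 0, bidding 9 is strictly better here, so truthful bidding is not dominant.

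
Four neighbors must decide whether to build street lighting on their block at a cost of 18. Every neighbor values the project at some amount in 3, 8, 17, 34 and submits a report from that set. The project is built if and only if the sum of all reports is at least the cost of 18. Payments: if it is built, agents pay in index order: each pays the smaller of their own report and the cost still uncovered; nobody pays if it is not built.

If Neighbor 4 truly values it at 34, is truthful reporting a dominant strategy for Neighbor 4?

Check each profile of the others' reports and compare truth against every alternative report.
Others report (3, 3, 17): truth gives 34, best alternative gives 34.
Others report (3, 3, 34): truth gives 34, best alternative gives 34.
Others report (3, 8, 8): truth gives 34, best alternative gives 34.
Others report (3, 8, 17): truth gives 34, best alternative gives 34.
Others report (3, 8, 34): truth gives 34, best alternative gives 34.
Others report (3, 17, 3): truth gives 34, best alternative gives 34.
(Remaining 58 profiles checked similarly; truth is weakly best in each.)
In every case the truthful report is at least as good as any alternative, so it is a dominant strategy.

Yes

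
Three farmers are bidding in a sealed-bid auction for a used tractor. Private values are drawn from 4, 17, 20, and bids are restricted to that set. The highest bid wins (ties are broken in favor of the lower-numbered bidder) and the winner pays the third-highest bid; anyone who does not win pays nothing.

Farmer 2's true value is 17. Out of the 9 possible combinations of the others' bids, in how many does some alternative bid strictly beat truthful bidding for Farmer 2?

Others bid (4, 20): truth gives 0; bid 20 gives 13 > 0. Violating.
Others bid (17, 4): truth gives 0; bid 20 gives 13 > 0. Violating.
Others bid (4, 4): truth gives 13; no alternative beats it.
Others bid (4, 17): truth gives 13; no alternative beats it.
(Checking all 9 profiles: 2 have a profitable deviation, 7 do not.)

2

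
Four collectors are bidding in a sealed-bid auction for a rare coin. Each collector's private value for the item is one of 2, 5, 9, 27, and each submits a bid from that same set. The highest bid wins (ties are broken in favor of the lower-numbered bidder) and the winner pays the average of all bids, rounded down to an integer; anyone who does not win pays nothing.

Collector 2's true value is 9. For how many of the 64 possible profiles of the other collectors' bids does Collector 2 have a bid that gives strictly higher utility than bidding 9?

4

Others bid (2, 2, 2): truth gives 6; bid 5 gives 7 > 6. Violating.
Others bid (2, 2, 5): truth gives 5; bid 5 gives 6 > 5. Violating.
Others bid (2, 5, 2): truth gives 5; bid 5 gives 6 > 5. Violating.
Others bid (2, 5, 5): truth gives 4; bid 5 gives 5 > 4. Violating.
Others bid (2, 2, 9): truth gives 4; no alternative beats it.
Others bid (2, 2, 27): truth gives 0; no alternative beats it.
(Checking all 64 profiles: 4 have a profitable deviation, 60 do not.)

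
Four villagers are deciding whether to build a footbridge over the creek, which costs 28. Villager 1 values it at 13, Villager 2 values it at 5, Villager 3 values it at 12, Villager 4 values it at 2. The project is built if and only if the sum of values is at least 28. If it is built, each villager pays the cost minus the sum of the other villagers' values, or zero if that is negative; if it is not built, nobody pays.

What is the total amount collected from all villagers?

Total value 32 ≥ cost 28, so it is built.
Villager 1: others sum to 19; max(0, 28 - 19) = 9.
Villager 2: others sum to 27; max(0, 28 - 27) = 1.
Villager 3: others sum to 20; max(0, 28 - 20) = 8.
Villager 4: others sum to 30; max(0, 28 - 30) = 0.
Total collected = 9 + 1 + 8 + 0 = 18.

18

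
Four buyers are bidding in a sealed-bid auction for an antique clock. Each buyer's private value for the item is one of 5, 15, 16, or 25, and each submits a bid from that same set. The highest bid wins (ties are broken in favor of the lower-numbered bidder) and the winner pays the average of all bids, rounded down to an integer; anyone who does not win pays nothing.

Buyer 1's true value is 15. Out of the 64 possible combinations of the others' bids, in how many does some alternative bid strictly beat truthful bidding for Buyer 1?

13

Others bid (5, 5, 5): truth gives 8; bid 5 gives 10 > 8. Violating.
Others bid (5, 5, 16): truth gives 0; bid 16 gives 5 > 0. Violating.
Others bid (5, 15, 16): truth gives 0; bid 16 gives 2 > 0. Violating.
Others bid (5, 16, 5): truth gives 0; bid 16 gives 5 > 0. Violating.
Others bid (5, 5, 15): truth gives 5; no alternative beats it.
Others bid (5, 5, 25): truth gives 0; no alternative beats it.
(Checking all 64 profiles: 13 have a profitable deviation, 51 do not.)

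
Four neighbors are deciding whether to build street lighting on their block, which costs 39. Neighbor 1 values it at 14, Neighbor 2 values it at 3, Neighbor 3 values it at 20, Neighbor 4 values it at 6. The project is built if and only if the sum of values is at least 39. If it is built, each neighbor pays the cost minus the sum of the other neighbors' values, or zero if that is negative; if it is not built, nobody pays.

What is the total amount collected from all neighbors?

Total value 43 ≥ cost 39, so it is built.
Neighbor 1: others sum to 29; max(0, 39 - 29) = 10.
Neighbor 2: others sum to 40; max(0, 39 - 40) = 0.
Neighbor 3: others sum to 23; max(0, 39 - 23) = 16.
Neighbor 4: others sum to 37; max(0, 39 - 37) = 2.
Total collected = 10 + 0 + 16 + 2 = 28.

28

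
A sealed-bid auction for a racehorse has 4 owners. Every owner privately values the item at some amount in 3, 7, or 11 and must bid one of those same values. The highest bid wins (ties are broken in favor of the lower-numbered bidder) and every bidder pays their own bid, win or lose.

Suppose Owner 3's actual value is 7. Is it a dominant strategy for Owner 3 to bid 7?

Consider the case where Owner 1 bids 3, Owner 2 bids 3 and Owner 4 bids 11.
Truthful bid 7: loses but pays 7, utility -7.
Bid 3 instead: loses but pays 3, utility -3.
Since -3 > -7, bidding 3 is strictly better here, so truthful bidding is not dominant.

No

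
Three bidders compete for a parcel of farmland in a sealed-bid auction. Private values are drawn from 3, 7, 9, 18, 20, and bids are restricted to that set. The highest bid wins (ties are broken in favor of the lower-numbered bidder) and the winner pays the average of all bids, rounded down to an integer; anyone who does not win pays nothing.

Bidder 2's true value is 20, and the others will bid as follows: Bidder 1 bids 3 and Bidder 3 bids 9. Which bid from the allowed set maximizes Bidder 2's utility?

9

Bid 3: loses, pays 0, utility 0.
Bid 7: loses, pays 0, utility 0.
Bid 9: wins, pays 7, utility 20 - 7 = 13.
Bid 18: wins, pays 10, utility 20 - 10 = 10.
Bid 20: wins, pays 10, utility 20 - 10 = 10.
The best choice is 9 with utility 13.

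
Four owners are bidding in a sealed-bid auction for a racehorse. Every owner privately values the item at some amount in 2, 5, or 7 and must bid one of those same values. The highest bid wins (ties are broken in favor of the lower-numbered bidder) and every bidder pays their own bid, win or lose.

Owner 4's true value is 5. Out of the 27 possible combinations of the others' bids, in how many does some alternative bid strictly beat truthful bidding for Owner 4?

Others bid (2, 2, 5): truth gives -5; bid 2 gives -2 > -5. Violating.
Others bid (2, 2, 7): truth gives -5; bid 2 gives -2 > -5. Violating.
Others bid (2, 5, 2): truth gives -5; bid 2 gives -2 > -5. Violating.
Others bid (2, 5, 5): truth gives -5; bid 2 gives -2 > -5. Violating.
Others bid (2, 2, 2): truth gives 0; no alternative beats it.
(Checking all 27 profiles: 26 have a profitable deviation, 1 does not.)

26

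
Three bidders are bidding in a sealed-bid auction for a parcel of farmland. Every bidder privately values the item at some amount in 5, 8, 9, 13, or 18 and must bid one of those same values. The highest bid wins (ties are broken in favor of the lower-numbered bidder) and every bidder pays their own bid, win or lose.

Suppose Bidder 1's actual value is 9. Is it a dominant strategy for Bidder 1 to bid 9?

Consider the case where Bidder 2 bids 5 and Bidder 3 bids 5.
Truthful bid 9: wins, pays 9, utility 9 - 9 = 0.
Bid 5 instead: wins, pays 5, utility 9 - 5 = 4.
Since 4 > 0, bidding 5 is strictly better here, so truthful bidding is not dominant.

No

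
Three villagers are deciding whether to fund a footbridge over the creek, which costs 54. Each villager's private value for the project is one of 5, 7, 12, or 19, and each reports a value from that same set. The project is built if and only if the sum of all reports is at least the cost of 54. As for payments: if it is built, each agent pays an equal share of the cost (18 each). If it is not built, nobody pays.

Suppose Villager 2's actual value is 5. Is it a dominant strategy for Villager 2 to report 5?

Check each profile of the others' reports and compare truth against every alternative report.
Others report (5, 5): truth gives 0, best alternative gives 0.
Others report (5, 7): truth gives 0, best alternative gives 0.
Others report (5, 12): truth gives 0, best alternative gives 0.
Others report (5, 19): truth gives 0, best alternative gives 0.
Others report (7, 5): truth gives 0, best alternative gives 0.
Others report (7, 7): truth gives 0, best alternative gives 0.
(Remaining 10 profiles checked similarly; truth is weakly best in each.)
In every case the truthful report is at least as good as any alternative, so it is a dominant strategy.

Yes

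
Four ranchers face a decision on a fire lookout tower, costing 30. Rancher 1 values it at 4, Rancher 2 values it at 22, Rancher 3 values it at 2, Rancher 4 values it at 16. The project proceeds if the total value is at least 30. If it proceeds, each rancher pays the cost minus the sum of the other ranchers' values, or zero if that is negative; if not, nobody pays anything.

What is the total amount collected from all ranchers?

Total value 44 ≥ cost 30, so it is built.
Rancher 1: others sum to 40; max(0, 30 - 40) = 0.
Rancher 2: others sum to 22; max(0, 30 - 22) = 8.
Rancher 3: others sum to 42; max(0, 30 - 42) = 0.
Rancher 4: others sum to 28; max(0, 30 - 28) = 2.
Total collected = 0 + 8 + 0 + 2 = 10.

10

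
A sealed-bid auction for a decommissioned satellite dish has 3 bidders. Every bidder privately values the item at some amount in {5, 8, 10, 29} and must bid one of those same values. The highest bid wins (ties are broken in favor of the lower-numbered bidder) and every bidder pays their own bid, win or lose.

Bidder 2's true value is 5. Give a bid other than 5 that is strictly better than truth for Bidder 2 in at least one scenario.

Suppose Bidder 1 bids 5 and Bidder 3 bids 5.
Bid 5: loses but pays 5, utility -5.
Bid 8: wins, pays 8, utility 5 - 8 = -3.
So bidding 8 beats truth here (-3 > -5).

8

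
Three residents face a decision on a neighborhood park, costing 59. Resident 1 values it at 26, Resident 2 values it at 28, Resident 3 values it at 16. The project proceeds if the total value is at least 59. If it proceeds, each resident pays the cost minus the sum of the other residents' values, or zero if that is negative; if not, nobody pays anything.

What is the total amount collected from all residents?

Total value 70 ≥ cost 59, so it is built.
Resident 1: others sum to 44; max(0, 59 - 44) = 15.
Resident 2: others sum to 42; max(0, 59 - 42) = 17.
Resident 3: others sum to 54; max(0, 59 - 54) = 5.
Total collected = 15 + 17 + 5 = 37.

37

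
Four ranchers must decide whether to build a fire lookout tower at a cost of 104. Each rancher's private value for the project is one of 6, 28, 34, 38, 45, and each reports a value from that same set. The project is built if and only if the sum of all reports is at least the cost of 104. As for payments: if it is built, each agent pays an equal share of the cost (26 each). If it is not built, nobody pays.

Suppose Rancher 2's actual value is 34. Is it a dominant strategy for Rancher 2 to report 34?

Consider the case where Rancher 1 reports 6, Rancher 3 reports 28 and Rancher 4 reports 28.
Truthful report 34: project not built, utility 0.
Report 45 instead: project built, pays 26, utility 34 - 26 = 8.
Since 8 > 0, reporting 45 is strictly better here, so truthful reporting is not dominant.

No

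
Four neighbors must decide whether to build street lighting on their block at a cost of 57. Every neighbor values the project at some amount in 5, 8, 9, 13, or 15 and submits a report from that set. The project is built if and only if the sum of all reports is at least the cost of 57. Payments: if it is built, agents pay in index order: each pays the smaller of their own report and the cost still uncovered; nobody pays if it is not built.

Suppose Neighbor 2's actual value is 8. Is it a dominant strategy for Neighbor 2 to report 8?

Yes

Check each profile of the others' reports and compare truth against every alternative report.
Others report (5, 5, 5): truth gives 0, best alternative gives 0.
Others report (5, 5, 8): truth gives 0, best alternative gives 0.
Others report (5, 5, 9): truth gives 0, best alternative gives 0.
Others report (5, 5, 13): truth gives 0, best alternative gives 0.
Others report (5, 5, 15): truth gives 0, best alternative gives 0.
Others report (5, 8, 5): truth gives 0, best alternative gives 0.
(Remaining 119 profiles checked similarly; truth is weakly best in each.)
In every case the truthful report is at least as good as any alternative, so it is a dominant strategy.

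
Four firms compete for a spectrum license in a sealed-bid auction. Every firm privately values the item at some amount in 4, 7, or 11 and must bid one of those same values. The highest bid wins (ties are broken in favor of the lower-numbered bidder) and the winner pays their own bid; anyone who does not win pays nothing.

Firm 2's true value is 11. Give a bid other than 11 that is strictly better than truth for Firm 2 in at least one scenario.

7

Suppose Firm 1 bids 4, Firm 3 bids 4 and Firm 4 bids 4.
Bid 11: wins, pays 11, utility 11 - 11 = 0.
Bid 7: wins, pays 7, utility 11 - 7 = 4.
So bidding 7 beats truth here (4 > 0).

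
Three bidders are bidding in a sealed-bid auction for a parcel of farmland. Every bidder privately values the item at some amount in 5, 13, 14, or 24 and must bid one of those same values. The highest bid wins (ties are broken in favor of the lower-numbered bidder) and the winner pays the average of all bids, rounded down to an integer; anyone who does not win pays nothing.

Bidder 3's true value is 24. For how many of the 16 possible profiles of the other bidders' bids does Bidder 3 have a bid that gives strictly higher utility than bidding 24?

4

Others bid (5, 5): truth gives 13; bid 13 gives 17 > 13. Violating.
Others bid (5, 13): truth gives 10; bid 14 gives 14 > 10. Violating.
Others bid (13, 5): truth gives 10; bid 14 gives 14 > 10. Violating.
Others bid (13, 13): truth gives 8; bid 14 gives 11 > 8. Violating.
Others bid (5, 14): truth gives 10; no alternative beats it.
Others bid (5, 24): truth gives 0; no alternative beats it.
(Checking all 16 profiles: 4 have a profitable deviation, 12 do not.)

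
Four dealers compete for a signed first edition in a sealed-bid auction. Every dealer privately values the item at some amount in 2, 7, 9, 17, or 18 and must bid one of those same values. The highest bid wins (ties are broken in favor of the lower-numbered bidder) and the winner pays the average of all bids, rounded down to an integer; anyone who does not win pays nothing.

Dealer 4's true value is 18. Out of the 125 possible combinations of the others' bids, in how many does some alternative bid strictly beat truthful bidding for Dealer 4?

Others bid (2, 2, 2): truth gives 12; bid 7 gives 15 > 12. Violating.
Others bid (2, 2, 7): truth gives 11; bid 9 gives 13 > 11. Violating.
Others bid (2, 7, 2): truth gives 11; bid 9 gives 13 > 11. Violating.
Others bid (2, 7, 7): truth gives 10; bid 9 gives 12 > 10. Violating.
Others bid (2, 2, 9): truth gives 11; no alternative beats it.
Others bid (2, 2, 17): truth gives 9; no alternative beats it.
(Checking all 125 profiles: 14 have a profitable deviation, 111 do not.)

14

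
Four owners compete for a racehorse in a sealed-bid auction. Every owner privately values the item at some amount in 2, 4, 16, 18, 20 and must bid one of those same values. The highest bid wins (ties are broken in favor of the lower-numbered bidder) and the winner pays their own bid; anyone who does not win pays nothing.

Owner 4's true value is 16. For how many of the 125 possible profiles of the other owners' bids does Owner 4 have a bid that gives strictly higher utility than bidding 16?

Others bid (2, 2, 2): truth gives 0; bid 4 gives 12 > 0. Violating.
Others bid (2, 2, 4): truth gives 0; no alternative beats it.
Others bid (2, 2, 16): truth gives 0; no alternative beats it.
(Checking all 125 profiles: 1 has a profitable deviation, 124 do not.)

1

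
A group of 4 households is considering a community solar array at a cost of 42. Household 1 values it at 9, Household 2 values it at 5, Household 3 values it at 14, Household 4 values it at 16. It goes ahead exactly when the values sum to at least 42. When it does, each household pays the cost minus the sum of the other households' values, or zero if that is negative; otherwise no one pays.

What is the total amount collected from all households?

36

Total value 44 ≥ cost 42, so it is built.
Household 1: others sum to 35; max(0, 42 - 35) = 7.
Household 2: others sum to 39; max(0, 42 - 39) = 3.
Household 3: others sum to 30; max(0, 42 - 30) = 12.
Household 4: others sum to 28; max(0, 42 - 28) = 14.
Total collected = 7 + 3 + 12 + 14 = 36.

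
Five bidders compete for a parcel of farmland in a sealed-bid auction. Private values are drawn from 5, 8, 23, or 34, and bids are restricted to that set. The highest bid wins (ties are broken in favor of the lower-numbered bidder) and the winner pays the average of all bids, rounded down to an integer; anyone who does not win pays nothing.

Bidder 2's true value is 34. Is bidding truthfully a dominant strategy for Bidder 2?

No

Consider the case where Bidder 1 bids 5, Bidder 3 bids 5, Bidder 4 bids 5 and Bidder 5 bids 5.
Truthful bid 34: wins, pays 10, utility 34 - 10 = 24.
Bid 8 instead: wins, pays 5, utility 34 - 5 = 29.
Since 29 > 24, bidding 8 is strictly better here, so truthful bidding is not dominant.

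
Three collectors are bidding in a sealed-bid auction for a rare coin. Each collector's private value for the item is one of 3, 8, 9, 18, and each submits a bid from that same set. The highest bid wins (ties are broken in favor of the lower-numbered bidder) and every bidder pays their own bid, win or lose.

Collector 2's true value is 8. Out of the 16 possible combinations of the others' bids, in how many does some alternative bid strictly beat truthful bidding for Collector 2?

Others bid (3, 9): truth gives -8; bid 9 gives -1 > -8. Violating.
Others bid (3, 18): truth gives -8; bid 3 gives -3 > -8. Violating.
Others bid (8, 3): truth gives -8; bid 9 gives -1 > -8. Violating.
Others bid (8, 8): truth gives -8; bid 9 gives -1 > -8. Violating.
Others bid (3, 3): truth gives 0; no alternative beats it.
Others bid (3, 8): truth gives 0; no alternative beats it.
(Checking all 16 profiles: 14 have a profitable deviation, 2 do not.)

14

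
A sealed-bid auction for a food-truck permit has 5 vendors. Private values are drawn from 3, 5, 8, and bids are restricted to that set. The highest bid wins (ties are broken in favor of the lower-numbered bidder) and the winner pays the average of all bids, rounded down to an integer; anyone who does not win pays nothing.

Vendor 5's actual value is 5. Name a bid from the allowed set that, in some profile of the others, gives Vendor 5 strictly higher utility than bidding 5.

8

Suppose Vendor 1 bids 3, Vendor 2 bids 3, Vendor 3 bids 3 and Vendor 4 bids 5.
Bid 5: loses, pays 0, utility 0.
Bid 8: wins, pays 4, utility 5 - 4 = 1.
So bidding 8 beats truth here (1 > 0).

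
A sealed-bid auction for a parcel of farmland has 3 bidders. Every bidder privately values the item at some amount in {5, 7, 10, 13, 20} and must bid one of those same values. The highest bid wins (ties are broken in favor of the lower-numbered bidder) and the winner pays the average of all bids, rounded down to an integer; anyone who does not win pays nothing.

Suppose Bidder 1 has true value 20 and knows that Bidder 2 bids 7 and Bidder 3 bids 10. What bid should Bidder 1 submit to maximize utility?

Bid 5: loses, pays 0, utility 0.
Bid 7: loses, pays 0, utility 0.
Bid 10: wins, pays 9, utility 20 - 9 = 11.
Bid 13: wins, pays 10, utility 20 - 10 = 10.
Bid 20: wins, pays 12, utility 20 - 12 = 8.
The best choice is 10 with utility 11.

10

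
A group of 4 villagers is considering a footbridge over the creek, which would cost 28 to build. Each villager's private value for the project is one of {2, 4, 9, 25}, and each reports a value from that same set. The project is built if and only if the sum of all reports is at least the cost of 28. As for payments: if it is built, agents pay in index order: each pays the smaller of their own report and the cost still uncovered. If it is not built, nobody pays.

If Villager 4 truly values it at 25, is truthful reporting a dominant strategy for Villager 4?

Check each profile of the others' reports and compare truth against every alternative report.
Others report (4, 4, 9): truth gives 14, best alternative gives 0.
Others report (4, 9, 4): truth gives 14, best alternative gives 0.
Others report (9, 4, 4): truth gives 14, best alternative gives 0.
Others report (2, 4, 9): truth gives 12, best alternative gives 0.
Others report (2, 9, 4): truth gives 12, best alternative gives 0.
Others report (4, 2, 9): truth gives 12, best alternative gives 0.
(Remaining 58 profiles checked similarly; truth is weakly best in each.)
In every case the truthful report is at least as good as any alternative, so it is a dominant strategy.

Yes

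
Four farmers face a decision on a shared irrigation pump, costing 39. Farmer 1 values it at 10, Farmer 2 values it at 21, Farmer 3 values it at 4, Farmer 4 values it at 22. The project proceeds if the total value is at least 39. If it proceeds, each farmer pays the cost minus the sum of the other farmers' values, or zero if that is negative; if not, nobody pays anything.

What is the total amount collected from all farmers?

Total value 57 ≥ cost 39, so it is built.
Farmer 1: others sum to 47; max(0, 39 - 47) = 0.
Farmer 2: others sum to 36; max(0, 39 - 36) = 3.
Farmer 3: others sum to 53; max(0, 39 - 53) = 0.
Farmer 4: others sum to 35; max(0, 39 - 35) = 4.
Total collected = 0 + 3 + 0 + 4 = 7.

7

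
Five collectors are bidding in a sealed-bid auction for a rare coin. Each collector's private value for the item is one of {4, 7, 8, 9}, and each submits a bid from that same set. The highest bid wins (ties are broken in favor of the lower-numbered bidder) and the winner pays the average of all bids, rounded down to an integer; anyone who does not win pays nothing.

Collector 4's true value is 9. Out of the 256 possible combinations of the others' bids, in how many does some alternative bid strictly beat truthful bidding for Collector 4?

4

Others bid (4, 4, 4, 4): truth gives 4; bid 7 gives 5 > 4. Violating.
Others bid (4, 7, 7, 8): truth gives 2; bid 8 gives 3 > 2. Violating.
Others bid (7, 4, 7, 8): truth gives 2; bid 8 gives 3 > 2. Violating.
Others bid (7, 7, 4, 8): truth gives 2; bid 8 gives 3 > 2. Violating.
Others bid (4, 4, 4, 7): truth gives 4; no alternative beats it.
Others bid (4, 4, 4, 8): truth gives 4; no alternative beats it.
(Checking all 256 profiles: 4 have a profitable deviation, 252 do not.)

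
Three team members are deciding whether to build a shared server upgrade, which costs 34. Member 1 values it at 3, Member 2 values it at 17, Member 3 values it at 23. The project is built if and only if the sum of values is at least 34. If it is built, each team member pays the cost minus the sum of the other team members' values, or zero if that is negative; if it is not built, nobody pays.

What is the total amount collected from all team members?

Total value 43 ≥ cost 34, so it is built.
Member 1: others sum to 40; max(0, 34 - 40) = 0.
Member 2: others sum to 26; max(0, 34 - 26) = 8.
Member 3: others sum to 20; max(0, 34 - 20) = 14.
Total collected = 0 + 8 + 14 = 22.

22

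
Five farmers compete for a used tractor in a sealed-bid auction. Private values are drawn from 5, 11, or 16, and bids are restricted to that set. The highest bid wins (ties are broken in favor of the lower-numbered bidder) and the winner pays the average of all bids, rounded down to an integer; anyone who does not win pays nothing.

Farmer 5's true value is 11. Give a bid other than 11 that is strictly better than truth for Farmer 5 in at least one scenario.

Suppose Farmer 1 bids 5, Farmer 2 bids 5, Farmer 3 bids 5 and Farmer 4 bids 11.
Bid 11: loses, pays 0, utility 0.
Bid 16: wins, pays 8, utility 11 - 8 = 3.
So bidding 16 beats truth here (3 > 0).

16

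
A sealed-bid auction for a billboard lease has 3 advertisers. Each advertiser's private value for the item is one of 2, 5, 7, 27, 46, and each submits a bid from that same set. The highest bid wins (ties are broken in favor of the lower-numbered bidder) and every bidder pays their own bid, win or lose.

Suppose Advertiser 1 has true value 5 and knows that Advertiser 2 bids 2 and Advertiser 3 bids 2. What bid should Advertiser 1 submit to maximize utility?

2

Bid 2: wins, pays 2, utility 5 - 2 = 3.
Bid 5: wins, pays 5, utility 5 - 5 = 0.
Bid 7: wins, pays 7, utility 5 - 7 = -2.
Bid 27: wins, pays 27, utility 5 - 27 = -22.
Bid 46: wins, pays 46, utility 5 - 46 = -41.
The best choice is 2 with utility 3.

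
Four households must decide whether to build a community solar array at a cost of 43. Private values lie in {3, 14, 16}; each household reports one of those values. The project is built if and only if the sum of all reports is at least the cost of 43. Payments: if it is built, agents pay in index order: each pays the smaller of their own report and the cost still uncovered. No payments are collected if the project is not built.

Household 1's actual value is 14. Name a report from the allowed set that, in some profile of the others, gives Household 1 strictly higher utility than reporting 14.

3

Suppose Household 2 reports 14, Household 3 reports 14 and Household 4 reports 14.
Report 14: project built, pays 14, utility 14 - 14 = 0.
Report 3: project built, pays 3, utility 14 - 3 = 11.
So reporting 3 beats truth here (11 > 0).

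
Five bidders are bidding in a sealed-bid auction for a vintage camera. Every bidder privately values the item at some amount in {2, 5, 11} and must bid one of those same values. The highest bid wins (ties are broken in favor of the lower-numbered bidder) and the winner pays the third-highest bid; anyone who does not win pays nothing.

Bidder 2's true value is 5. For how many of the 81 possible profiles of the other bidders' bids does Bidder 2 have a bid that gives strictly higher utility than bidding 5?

Others bid (2, 2, 2, 11): truth gives 0; bid 11 gives 3 > 0. Violating.
Others bid (2, 2, 11, 2): truth gives 0; bid 11 gives 3 > 0. Violating.
Others bid (2, 11, 2, 2): truth gives 0; bid 11 gives 3 > 0. Violating.
Others bid (5, 2, 2, 2): truth gives 0; bid 11 gives 3 > 0. Violating.
Others bid (2, 2, 2, 2): truth gives 3; no alternative beats it.
Others bid (2, 2, 2, 5): truth gives 3; no alternative beats it.
(Checking all 81 profiles: 4 have a profitable deviation, 77 do not.)

4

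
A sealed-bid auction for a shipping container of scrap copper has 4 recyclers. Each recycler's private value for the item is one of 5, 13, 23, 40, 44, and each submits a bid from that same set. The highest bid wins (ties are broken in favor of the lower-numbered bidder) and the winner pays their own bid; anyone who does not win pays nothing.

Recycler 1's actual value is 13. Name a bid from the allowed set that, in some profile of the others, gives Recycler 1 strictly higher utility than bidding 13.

Suppose Recycler 2 bids 5, Recycler 3 bids 5 and Recycler 4 bids 5.
Bid 13: wins, pays 13, utility 13 - 13 = 0.
Bid 5: wins, pays 5, utility 13 - 5 = 8.
So bidding 5 beats truth here (8 > 0).

5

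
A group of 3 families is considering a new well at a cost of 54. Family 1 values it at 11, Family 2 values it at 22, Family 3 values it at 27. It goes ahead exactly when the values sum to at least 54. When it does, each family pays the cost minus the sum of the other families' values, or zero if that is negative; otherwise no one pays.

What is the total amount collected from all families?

42

Total value 60 ≥ cost 54, so it is built.
Family 1: others sum to 49; max(0, 54 - 49) = 5.
Family 2: others sum to 38; max(0, 54 - 38) = 16.
Family 3: others sum to 33; max(0, 54 - 33) = 21.
Total collected = 5 + 16 + 21 = 42.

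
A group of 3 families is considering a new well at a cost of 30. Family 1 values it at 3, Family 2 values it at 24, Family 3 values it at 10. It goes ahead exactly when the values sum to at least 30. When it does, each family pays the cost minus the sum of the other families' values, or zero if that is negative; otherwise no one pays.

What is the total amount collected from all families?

Total value 37 ≥ cost 30, so it is built.
Family 1: others sum to 34; max(0, 30 - 34) = 0.
Family 2: others sum to 13; max(0, 30 - 13) = 17.
Family 3: others sum to 27; max(0, 30 - 27) = 3.
Total collected = 0 + 17 + 3 = 20.

20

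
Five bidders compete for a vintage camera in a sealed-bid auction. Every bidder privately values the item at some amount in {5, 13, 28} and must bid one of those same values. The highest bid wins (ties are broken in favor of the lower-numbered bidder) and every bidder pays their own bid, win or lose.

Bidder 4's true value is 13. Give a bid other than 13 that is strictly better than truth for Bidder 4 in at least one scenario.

5

Suppose Bidder 1 bids 5, Bidder 2 bids 5, Bidder 3 bids 5 and Bidder 5 bids 28.
Bid 13: loses but pays 13, utility -13.
Bid 5: loses but pays 5, utility -5.
So bidding 5 beats truth here (-5 > -13).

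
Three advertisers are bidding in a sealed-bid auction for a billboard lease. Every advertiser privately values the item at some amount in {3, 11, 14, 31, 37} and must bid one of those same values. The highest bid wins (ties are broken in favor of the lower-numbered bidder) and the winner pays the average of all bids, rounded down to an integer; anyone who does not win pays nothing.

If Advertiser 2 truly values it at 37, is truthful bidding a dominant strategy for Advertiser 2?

No

Consider the case where Advertiser 1 bids 3 and Advertiser 3 bids 3.
Truthful bid 37: wins, pays 14, utility 37 - 14 = 23.
Bid 11 instead: wins, pays 5, utility 37 - 5 = 32.
Since 32 > 23, bidding 11 is strictly better here, so truthful bidding is not dominant.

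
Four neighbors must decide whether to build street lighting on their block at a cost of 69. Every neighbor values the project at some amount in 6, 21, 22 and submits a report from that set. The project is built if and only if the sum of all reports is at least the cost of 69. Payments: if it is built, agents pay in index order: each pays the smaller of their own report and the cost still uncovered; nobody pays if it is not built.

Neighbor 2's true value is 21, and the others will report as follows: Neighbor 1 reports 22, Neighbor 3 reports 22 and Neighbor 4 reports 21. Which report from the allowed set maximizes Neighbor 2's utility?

6

Report 6: project built, pays 6, utility 21 - 6 = 15.
Report 21: project built, pays 21, utility 21 - 21 = 0.
Report 22: project built, pays 22, utility 21 - 22 = -1.
The best choice is 6 with utility 15.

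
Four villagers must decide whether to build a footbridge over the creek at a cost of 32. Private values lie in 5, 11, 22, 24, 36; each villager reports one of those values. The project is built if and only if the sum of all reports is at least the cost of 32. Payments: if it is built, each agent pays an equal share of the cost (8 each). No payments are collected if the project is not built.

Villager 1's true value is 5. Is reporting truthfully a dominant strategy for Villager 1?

Yes

Check each profile of the others' reports and compare truth against every alternative report.
Others report (5, 5, 11): truth gives 0, best alternative gives -3.
Others report (5, 11, 5): truth gives 0, best alternative gives -3.
Others report (11, 5, 5): truth gives 0, best alternative gives -3.
Others report (5, 5, 22): truth gives -3, best alternative gives -3.
Others report (5, 5, 24): truth gives -3, best alternative gives -3.
Others report (5, 5, 36): truth gives -3, best alternative gives -3.
(Remaining 119 profiles checked similarly; truth is weakly best in each.)
In every case the truthful report is at least as good as any alternative, so it is a dominant strategy.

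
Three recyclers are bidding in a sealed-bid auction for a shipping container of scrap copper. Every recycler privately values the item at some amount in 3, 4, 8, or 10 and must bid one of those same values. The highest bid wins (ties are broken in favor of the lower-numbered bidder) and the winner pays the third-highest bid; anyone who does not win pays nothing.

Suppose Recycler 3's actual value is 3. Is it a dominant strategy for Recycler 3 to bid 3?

Yes

Check each profile of the others' bids and compare truth against every alternative bid.
Others bid (3, 3): truth gives 0, best alternative gives 0.
Others bid (3, 4): truth gives 0, best alternative gives 0.
Others bid (3, 8): truth gives 0, best alternative gives 0.
Others bid (3, 10): truth gives 0, best alternative gives 0.
Others bid (4, 3): truth gives 0, best alternative gives 0.
Others bid (4, 4): truth gives 0, best alternative gives 0.
(Remaining 10 profiles checked similarly; truth is weakly best in each.)
In every case the truthful bid is at least as good as any alternative, so it is a dominant strategy.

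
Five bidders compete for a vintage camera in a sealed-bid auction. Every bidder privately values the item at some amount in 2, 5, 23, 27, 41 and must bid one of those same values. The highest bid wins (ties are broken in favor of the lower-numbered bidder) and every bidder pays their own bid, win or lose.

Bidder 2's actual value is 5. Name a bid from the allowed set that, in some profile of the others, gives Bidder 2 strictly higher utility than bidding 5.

Suppose Bidder 1 bids 2, Bidder 3 bids 2, Bidder 4 bids 2 and Bidder 5 bids 23.
Bid 5: loses but pays 5, utility -5.
Bid 2: loses but pays 2, utility -2.
So bidding 2 beats truth here (-2 > -5).

2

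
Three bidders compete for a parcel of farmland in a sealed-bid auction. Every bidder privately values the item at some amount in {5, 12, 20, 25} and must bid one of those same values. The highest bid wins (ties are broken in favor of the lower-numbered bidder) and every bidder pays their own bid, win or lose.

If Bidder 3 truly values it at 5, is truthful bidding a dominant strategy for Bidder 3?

Yes

Check each profile of the others' bids and compare truth against every alternative bid.
Others bid (5, 12): truth gives -5, best alternative gives -12.
Others bid (5, 20): truth gives -5, best alternative gives -12.
Others bid (5, 25): truth gives -5, best alternative gives -12.
Others bid (12, 5): truth gives -5, best alternative gives -12.
Others bid (12, 12): truth gives -5, best alternative gives -12.
Others bid (12, 20): truth gives -5, best alternative gives -12.
(Remaining 10 profiles checked similarly; truth is weakly best in each.)
In every case the truthful bid is at least as good as any alternative, so it is a dominant strategy.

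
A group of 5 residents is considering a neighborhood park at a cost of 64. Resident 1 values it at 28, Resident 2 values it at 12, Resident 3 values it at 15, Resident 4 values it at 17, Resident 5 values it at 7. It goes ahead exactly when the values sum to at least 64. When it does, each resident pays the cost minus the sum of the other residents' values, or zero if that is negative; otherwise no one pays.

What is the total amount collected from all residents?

15

Total value 79 ≥ cost 64, so it is built.
Resident 1: others sum to 51; max(0, 64 - 51) = 13.
Resident 2: others sum to 67; max(0, 64 - 67) = 0.
Resident 3: others sum to 64; max(0, 64 - 64) = 0.
Resident 4: others sum to 62; max(0, 64 - 62) = 2.
Resident 5: others sum to 72; max(0, 64 - 72) = 0.
Total collected = 13 + 0 + 0 + 2 + 0 = 15.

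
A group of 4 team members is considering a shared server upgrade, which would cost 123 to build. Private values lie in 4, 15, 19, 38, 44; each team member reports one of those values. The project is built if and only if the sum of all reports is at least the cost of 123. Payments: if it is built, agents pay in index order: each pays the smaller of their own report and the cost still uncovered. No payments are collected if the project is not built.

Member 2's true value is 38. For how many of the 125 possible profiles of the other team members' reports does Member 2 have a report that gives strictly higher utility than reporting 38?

11

Others report (19, 44, 44): truth gives 0; report 19 gives 19 > 0. Violating.
Others report (38, 38, 38): truth gives 0; report 15 gives 23 > 0. Violating.
Others report (38, 38, 44): truth gives 0; report 4 gives 34 > 0. Violating.
Others report (38, 44, 38): truth gives 0; report 4 gives 34 > 0. Violating.
Others report (4, 4, 4): truth gives 0; no alternative beats it.
Others report (4, 4, 15): truth gives 0; no alternative beats it.
(Checking all 125 profiles: 11 have a profitable deviation, 114 do not.)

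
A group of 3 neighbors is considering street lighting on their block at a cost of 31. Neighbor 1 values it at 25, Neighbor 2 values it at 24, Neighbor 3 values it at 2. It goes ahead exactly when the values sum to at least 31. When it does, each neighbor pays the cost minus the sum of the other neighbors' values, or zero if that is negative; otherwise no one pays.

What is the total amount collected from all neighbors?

9

Total value 51 ≥ cost 31, so it is built.
Neighbor 1: others sum to 26; max(0, 31 - 26) = 5.
Neighbor 2: others sum to 27; max(0, 31 - 27) = 4.
Neighbor 3: others sum to 49; max(0, 31 - 49) = 0.
Total collected = 5 + 4 + 0 = 9.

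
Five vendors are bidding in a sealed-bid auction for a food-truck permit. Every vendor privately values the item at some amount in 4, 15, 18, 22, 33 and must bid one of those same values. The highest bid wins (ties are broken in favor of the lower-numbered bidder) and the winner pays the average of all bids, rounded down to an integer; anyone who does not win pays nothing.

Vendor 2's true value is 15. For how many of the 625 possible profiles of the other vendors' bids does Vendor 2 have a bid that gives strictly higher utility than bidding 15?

72

Others bid (4, 4, 4, 18): truth gives 0; bid 18 gives 6 > 0. Violating.
Others bid (4, 4, 4, 22): truth gives 0; bid 22 gives 4 > 0. Violating.
Others bid (4, 4, 15, 18): truth gives 0; bid 18 gives 4 > 0. Violating.
Others bid (4, 4, 15, 22): truth gives 0; bid 22 gives 2 > 0. Violating.
Others bid (4, 4, 4, 4): truth gives 9; no alternative beats it.
Others bid (4, 4, 4, 15): truth gives 7; no alternative beats it.
(Checking all 625 profiles: 72 have a profitable deviation, 553 do not.)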